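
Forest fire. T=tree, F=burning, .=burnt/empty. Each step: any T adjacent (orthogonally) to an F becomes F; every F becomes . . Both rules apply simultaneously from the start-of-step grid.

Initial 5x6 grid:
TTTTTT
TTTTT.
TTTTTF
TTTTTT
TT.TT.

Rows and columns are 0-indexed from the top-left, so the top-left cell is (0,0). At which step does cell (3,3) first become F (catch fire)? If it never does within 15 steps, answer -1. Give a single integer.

Step 1: cell (3,3)='T' (+2 fires, +1 burnt)
Step 2: cell (3,3)='T' (+3 fires, +2 burnt)
Step 3: cell (3,3)='F' (+5 fires, +3 burnt)
  -> target ignites at step 3
Step 4: cell (3,3)='.' (+6 fires, +5 burnt)
Step 5: cell (3,3)='.' (+4 fires, +6 burnt)
Step 6: cell (3,3)='.' (+4 fires, +4 burnt)
Step 7: cell (3,3)='.' (+2 fires, +4 burnt)
Step 8: cell (3,3)='.' (+0 fires, +2 burnt)
  fire out at step 8

3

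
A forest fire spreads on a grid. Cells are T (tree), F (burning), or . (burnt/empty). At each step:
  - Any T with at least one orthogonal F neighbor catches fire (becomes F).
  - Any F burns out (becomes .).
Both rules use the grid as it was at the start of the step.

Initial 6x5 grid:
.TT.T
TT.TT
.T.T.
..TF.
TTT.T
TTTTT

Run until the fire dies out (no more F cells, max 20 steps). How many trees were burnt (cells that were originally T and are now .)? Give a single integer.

Step 1: +2 fires, +1 burnt (F count now 2)
Step 2: +2 fires, +2 burnt (F count now 2)
Step 3: +3 fires, +2 burnt (F count now 3)
Step 4: +4 fires, +3 burnt (F count now 4)
Step 5: +2 fires, +4 burnt (F count now 2)
Step 6: +1 fires, +2 burnt (F count now 1)
Step 7: +0 fires, +1 burnt (F count now 0)
Fire out after step 7
Initially T: 19, now '.': 25
Total burnt (originally-T cells now '.'): 14

Answer: 14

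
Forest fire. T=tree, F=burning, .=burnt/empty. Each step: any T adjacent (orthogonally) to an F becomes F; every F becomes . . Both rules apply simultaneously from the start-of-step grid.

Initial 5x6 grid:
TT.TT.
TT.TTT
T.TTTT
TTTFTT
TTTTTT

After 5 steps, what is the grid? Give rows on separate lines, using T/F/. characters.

Step 1: 4 trees catch fire, 1 burn out
  TT.TT.
  TT.TTT
  T.TFTT
  TTF.FT
  TTTFTT
Step 2: 7 trees catch fire, 4 burn out
  TT.TT.
  TT.FTT
  T.F.FT
  TF...F
  TTF.FT
Step 3: 6 trees catch fire, 7 burn out
  TT.FT.
  TT..FT
  T....F
  F.....
  TF...F
Step 4: 4 trees catch fire, 6 burn out
  TT..F.
  TT...F
  F.....
  ......
  F.....
Step 5: 1 trees catch fire, 4 burn out
  TT....
  FT....
  ......
  ......
  ......

TT....
FT....
......
......
......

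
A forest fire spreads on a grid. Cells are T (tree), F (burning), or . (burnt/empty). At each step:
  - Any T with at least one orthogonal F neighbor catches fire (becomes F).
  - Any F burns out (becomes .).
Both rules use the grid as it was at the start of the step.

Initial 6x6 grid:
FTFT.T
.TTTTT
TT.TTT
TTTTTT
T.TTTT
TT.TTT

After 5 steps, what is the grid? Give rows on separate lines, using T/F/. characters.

Step 1: 3 trees catch fire, 2 burn out
  .F.F.T
  .TFTTT
  TT.TTT
  TTTTTT
  T.TTTT
  TT.TTT
Step 2: 2 trees catch fire, 3 burn out
  .....T
  .F.FTT
  TT.TTT
  TTTTTT
  T.TTTT
  TT.TTT
Step 3: 3 trees catch fire, 2 burn out
  .....T
  ....FT
  TF.FTT
  TTTTTT
  T.TTTT
  TT.TTT
Step 4: 5 trees catch fire, 3 burn out
  .....T
  .....F
  F...FT
  TFTFTT
  T.TTTT
  TT.TTT
Step 5: 6 trees catch fire, 5 burn out
  .....F
  ......
  .....F
  F.F.FT
  T.TFTT
  TT.TTT

.....F
......
.....F
F.F.FT
T.TFTT
TT.TTT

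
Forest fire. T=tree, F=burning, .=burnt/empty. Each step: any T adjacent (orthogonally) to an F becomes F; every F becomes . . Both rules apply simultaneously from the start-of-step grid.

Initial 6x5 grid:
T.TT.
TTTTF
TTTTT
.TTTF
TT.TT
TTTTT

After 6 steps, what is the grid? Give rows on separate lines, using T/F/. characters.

Step 1: 4 trees catch fire, 2 burn out
  T.TT.
  TTTF.
  TTTTF
  .TTF.
  TT.TF
  TTTTT
Step 2: 6 trees catch fire, 4 burn out
  T.TF.
  TTF..
  TTTF.
  .TF..
  TT.F.
  TTTTF
Step 3: 5 trees catch fire, 6 burn out
  T.F..
  TF...
  TTF..
  .F...
  TT...
  TTTF.
Step 4: 4 trees catch fire, 5 burn out
  T....
  F....
  TF...
  .....
  TF...
  TTF..
Step 5: 4 trees catch fire, 4 burn out
  F....
  .....
  F....
  .....
  F....
  TF...
Step 6: 1 trees catch fire, 4 burn out
  .....
  .....
  .....
  .....
  .....
  F....

.....
.....
.....
.....
.....
F....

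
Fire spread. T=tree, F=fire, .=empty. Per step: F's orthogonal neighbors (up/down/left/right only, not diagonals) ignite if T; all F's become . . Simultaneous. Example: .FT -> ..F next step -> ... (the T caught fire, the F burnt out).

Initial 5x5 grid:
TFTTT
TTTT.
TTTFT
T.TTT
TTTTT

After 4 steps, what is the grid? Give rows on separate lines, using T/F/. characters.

Step 1: 7 trees catch fire, 2 burn out
  F.FTT
  TFTF.
  TTF.F
  T.TFT
  TTTTT
Step 2: 7 trees catch fire, 7 burn out
  ...FT
  F.F..
  TF...
  T.F.F
  TTTFT
Step 3: 4 trees catch fire, 7 burn out
  ....F
  .....
  F....
  T....
  TTF.F
Step 4: 2 trees catch fire, 4 burn out
  .....
  .....
  .....
  F....
  TF...

.....
.....
.....
F....
TF...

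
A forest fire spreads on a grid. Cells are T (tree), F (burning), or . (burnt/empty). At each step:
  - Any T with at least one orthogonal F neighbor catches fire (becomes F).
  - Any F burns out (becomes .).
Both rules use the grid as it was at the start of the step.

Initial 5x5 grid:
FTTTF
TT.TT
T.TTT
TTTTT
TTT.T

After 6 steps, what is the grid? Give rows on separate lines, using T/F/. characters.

Step 1: 4 trees catch fire, 2 burn out
  .FTF.
  FT.TF
  T.TTT
  TTTTT
  TTT.T
Step 2: 5 trees catch fire, 4 burn out
  ..F..
  .F.F.
  F.TTF
  TTTTT
  TTT.T
Step 3: 3 trees catch fire, 5 burn out
  .....
  .....
  ..TF.
  FTTTF
  TTT.T
Step 4: 5 trees catch fire, 3 burn out
  .....
  .....
  ..F..
  .FTF.
  FTT.F
Step 5: 2 trees catch fire, 5 burn out
  .....
  .....
  .....
  ..F..
  .FT..
Step 6: 1 trees catch fire, 2 burn out
  .....
  .....
  .....
  .....
  ..F..

.....
.....
.....
.....
..F..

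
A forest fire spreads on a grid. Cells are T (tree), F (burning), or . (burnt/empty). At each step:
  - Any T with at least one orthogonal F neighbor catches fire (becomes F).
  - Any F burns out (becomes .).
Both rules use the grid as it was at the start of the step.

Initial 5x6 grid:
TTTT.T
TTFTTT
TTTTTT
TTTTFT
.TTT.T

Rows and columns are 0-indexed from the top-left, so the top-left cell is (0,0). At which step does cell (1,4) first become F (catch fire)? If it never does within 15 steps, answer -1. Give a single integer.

Step 1: cell (1,4)='T' (+7 fires, +2 burnt)
Step 2: cell (1,4)='F' (+10 fires, +7 burnt)
  -> target ignites at step 2
Step 3: cell (1,4)='.' (+5 fires, +10 burnt)
Step 4: cell (1,4)='.' (+3 fires, +5 burnt)
Step 5: cell (1,4)='.' (+0 fires, +3 burnt)
  fire out at step 5

2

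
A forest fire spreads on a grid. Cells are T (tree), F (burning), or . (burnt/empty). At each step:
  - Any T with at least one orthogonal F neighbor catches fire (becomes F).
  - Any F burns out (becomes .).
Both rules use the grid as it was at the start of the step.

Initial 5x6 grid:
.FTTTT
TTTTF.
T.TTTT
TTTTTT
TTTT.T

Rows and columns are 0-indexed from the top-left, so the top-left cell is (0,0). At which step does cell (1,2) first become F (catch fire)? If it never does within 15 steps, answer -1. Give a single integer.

Step 1: cell (1,2)='T' (+5 fires, +2 burnt)
Step 2: cell (1,2)='F' (+7 fires, +5 burnt)
  -> target ignites at step 2
Step 3: cell (1,2)='.' (+4 fires, +7 burnt)
Step 4: cell (1,2)='.' (+4 fires, +4 burnt)
Step 5: cell (1,2)='.' (+3 fires, +4 burnt)
Step 6: cell (1,2)='.' (+1 fires, +3 burnt)
Step 7: cell (1,2)='.' (+0 fires, +1 burnt)
  fire out at step 7

2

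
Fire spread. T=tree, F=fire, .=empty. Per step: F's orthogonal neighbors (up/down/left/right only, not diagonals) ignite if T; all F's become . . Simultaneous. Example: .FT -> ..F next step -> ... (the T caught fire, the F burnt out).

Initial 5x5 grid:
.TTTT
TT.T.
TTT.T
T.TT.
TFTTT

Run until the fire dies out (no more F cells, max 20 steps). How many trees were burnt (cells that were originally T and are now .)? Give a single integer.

Step 1: +2 fires, +1 burnt (F count now 2)
Step 2: +3 fires, +2 burnt (F count now 3)
Step 3: +4 fires, +3 burnt (F count now 4)
Step 4: +2 fires, +4 burnt (F count now 2)
Step 5: +1 fires, +2 burnt (F count now 1)
Step 6: +1 fires, +1 burnt (F count now 1)
Step 7: +1 fires, +1 burnt (F count now 1)
Step 8: +1 fires, +1 burnt (F count now 1)
Step 9: +2 fires, +1 burnt (F count now 2)
Step 10: +0 fires, +2 burnt (F count now 0)
Fire out after step 10
Initially T: 18, now '.': 24
Total burnt (originally-T cells now '.'): 17

Answer: 17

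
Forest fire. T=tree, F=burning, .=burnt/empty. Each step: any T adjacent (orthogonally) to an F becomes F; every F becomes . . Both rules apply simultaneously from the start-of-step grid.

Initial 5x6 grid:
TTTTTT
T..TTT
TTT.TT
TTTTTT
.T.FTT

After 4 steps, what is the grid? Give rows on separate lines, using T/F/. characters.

Step 1: 2 trees catch fire, 1 burn out
  TTTTTT
  T..TTT
  TTT.TT
  TTTFTT
  .T..FT
Step 2: 3 trees catch fire, 2 burn out
  TTTTTT
  T..TTT
  TTT.TT
  TTF.FT
  .T...F
Step 3: 4 trees catch fire, 3 burn out
  TTTTTT
  T..TTT
  TTF.FT
  TF...F
  .T....
Step 4: 5 trees catch fire, 4 burn out
  TTTTTT
  T..TFT
  TF...F
  F.....
  .F....

TTTTTT
T..TFT
TF...F
F.....
.F....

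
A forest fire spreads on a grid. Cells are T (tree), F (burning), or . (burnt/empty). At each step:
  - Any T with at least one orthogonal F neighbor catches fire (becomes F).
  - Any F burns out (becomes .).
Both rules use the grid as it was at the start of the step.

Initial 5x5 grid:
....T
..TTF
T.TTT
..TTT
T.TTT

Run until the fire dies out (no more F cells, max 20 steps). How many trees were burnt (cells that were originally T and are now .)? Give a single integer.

Answer: 12

Derivation:
Step 1: +3 fires, +1 burnt (F count now 3)
Step 2: +3 fires, +3 burnt (F count now 3)
Step 3: +3 fires, +3 burnt (F count now 3)
Step 4: +2 fires, +3 burnt (F count now 2)
Step 5: +1 fires, +2 burnt (F count now 1)
Step 6: +0 fires, +1 burnt (F count now 0)
Fire out after step 6
Initially T: 14, now '.': 23
Total burnt (originally-T cells now '.'): 12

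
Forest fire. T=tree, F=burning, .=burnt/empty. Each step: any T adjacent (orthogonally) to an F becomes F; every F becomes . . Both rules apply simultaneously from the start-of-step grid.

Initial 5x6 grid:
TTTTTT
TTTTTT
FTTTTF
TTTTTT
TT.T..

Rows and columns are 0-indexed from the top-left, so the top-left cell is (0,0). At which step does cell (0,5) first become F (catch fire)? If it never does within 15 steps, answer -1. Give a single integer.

Step 1: cell (0,5)='T' (+6 fires, +2 burnt)
Step 2: cell (0,5)='F' (+9 fires, +6 burnt)
  -> target ignites at step 2
Step 3: cell (0,5)='.' (+7 fires, +9 burnt)
Step 4: cell (0,5)='.' (+3 fires, +7 burnt)
Step 5: cell (0,5)='.' (+0 fires, +3 burnt)
  fire out at step 5

2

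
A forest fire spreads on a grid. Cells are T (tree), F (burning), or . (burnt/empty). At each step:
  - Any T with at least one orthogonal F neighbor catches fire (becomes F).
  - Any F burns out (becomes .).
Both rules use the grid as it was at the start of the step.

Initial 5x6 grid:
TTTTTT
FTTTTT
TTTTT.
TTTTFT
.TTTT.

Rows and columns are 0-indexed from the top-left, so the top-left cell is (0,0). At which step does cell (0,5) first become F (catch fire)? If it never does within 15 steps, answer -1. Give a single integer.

Step 1: cell (0,5)='T' (+7 fires, +2 burnt)
Step 2: cell (0,5)='T' (+8 fires, +7 burnt)
Step 3: cell (0,5)='T' (+7 fires, +8 burnt)
Step 4: cell (0,5)='F' (+3 fires, +7 burnt)
  -> target ignites at step 4
Step 5: cell (0,5)='.' (+0 fires, +3 burnt)
  fire out at step 5

4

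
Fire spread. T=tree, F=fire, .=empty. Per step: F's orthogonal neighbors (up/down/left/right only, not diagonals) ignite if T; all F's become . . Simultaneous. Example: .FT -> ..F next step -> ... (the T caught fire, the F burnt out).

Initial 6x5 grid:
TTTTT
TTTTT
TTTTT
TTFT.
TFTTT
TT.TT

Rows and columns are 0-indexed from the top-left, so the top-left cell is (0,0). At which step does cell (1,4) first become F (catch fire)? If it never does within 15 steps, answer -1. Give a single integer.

Step 1: cell (1,4)='T' (+6 fires, +2 burnt)
Step 2: cell (1,4)='T' (+6 fires, +6 burnt)
Step 3: cell (1,4)='T' (+7 fires, +6 burnt)
Step 4: cell (1,4)='F' (+5 fires, +7 burnt)
  -> target ignites at step 4
Step 5: cell (1,4)='.' (+2 fires, +5 burnt)
Step 6: cell (1,4)='.' (+0 fires, +2 burnt)
  fire out at step 6

4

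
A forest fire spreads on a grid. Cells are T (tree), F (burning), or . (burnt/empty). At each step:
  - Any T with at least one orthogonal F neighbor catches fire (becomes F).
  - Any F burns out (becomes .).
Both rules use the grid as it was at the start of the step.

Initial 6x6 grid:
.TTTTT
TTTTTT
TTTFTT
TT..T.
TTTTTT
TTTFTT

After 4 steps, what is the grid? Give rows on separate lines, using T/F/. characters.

Step 1: 6 trees catch fire, 2 burn out
  .TTTTT
  TTTFTT
  TTF.FT
  TT..T.
  TTTFTT
  TTF.FT
Step 2: 10 trees catch fire, 6 burn out
  .TTFTT
  TTF.FT
  TF...F
  TT..F.
  TTF.FT
  TF...F
Step 3: 9 trees catch fire, 10 burn out
  .TF.FT
  TF...F
  F.....
  TF....
  TF...F
  F.....
Step 4: 5 trees catch fire, 9 burn out
  .F...F
  F.....
  ......
  F.....
  F.....
  ......

.F...F
F.....
......
F.....
F.....
......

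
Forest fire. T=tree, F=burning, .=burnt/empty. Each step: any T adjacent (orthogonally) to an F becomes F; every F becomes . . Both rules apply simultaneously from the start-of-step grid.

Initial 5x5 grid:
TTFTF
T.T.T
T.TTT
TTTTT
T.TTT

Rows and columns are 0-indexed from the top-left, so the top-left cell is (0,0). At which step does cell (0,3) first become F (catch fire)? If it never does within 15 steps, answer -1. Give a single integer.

Step 1: cell (0,3)='F' (+4 fires, +2 burnt)
  -> target ignites at step 1
Step 2: cell (0,3)='.' (+3 fires, +4 burnt)
Step 3: cell (0,3)='.' (+4 fires, +3 burnt)
Step 4: cell (0,3)='.' (+5 fires, +4 burnt)
Step 5: cell (0,3)='.' (+2 fires, +5 burnt)
Step 6: cell (0,3)='.' (+1 fires, +2 burnt)
Step 7: cell (0,3)='.' (+0 fires, +1 burnt)
  fire out at step 7

1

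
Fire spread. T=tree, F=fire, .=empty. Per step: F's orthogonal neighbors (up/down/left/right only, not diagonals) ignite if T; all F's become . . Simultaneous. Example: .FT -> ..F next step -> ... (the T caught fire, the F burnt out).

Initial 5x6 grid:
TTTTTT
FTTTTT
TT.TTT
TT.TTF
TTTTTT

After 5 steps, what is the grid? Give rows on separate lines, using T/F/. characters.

Step 1: 6 trees catch fire, 2 burn out
  FTTTTT
  .FTTTT
  FT.TTF
  TT.TF.
  TTTTTF
Step 2: 8 trees catch fire, 6 burn out
  .FTTTT
  ..FTTF
  .F.TF.
  FT.F..
  TTTTF.
Step 3: 8 trees catch fire, 8 burn out
  ..FTTF
  ...FF.
  ...F..
  .F....
  FTTF..
Step 4: 4 trees catch fire, 8 burn out
  ...FF.
  ......
  ......
  ......
  .FF...
Step 5: 0 trees catch fire, 4 burn out
  ......
  ......
  ......
  ......
  ......

......
......
......
......
......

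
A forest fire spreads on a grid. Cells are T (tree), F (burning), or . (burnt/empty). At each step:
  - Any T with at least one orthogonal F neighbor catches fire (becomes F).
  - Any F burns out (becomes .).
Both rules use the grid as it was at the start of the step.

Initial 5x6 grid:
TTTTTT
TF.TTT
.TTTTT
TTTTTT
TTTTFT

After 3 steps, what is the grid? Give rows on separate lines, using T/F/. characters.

Step 1: 6 trees catch fire, 2 burn out
  TFTTTT
  F..TTT
  .FTTTT
  TTTTFT
  TTTF.F
Step 2: 8 trees catch fire, 6 burn out
  F.FTTT
  ...TTT
  ..FTFT
  TFTF.F
  TTF...
Step 3: 7 trees catch fire, 8 burn out
  ...FTT
  ...TFT
  ...F.F
  F.F...
  TF....

...FTT
...TFT
...F.F
F.F...
TF....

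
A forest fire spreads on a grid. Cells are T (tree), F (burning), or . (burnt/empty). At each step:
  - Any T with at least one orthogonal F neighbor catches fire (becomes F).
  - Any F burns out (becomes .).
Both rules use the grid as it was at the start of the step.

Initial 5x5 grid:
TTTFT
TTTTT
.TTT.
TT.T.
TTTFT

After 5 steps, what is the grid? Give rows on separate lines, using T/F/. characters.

Step 1: 6 trees catch fire, 2 burn out
  TTF.F
  TTTFT
  .TTT.
  TT.F.
  TTF.F
Step 2: 5 trees catch fire, 6 burn out
  TF...
  TTF.F
  .TTF.
  TT...
  TF...
Step 3: 5 trees catch fire, 5 burn out
  F....
  TF...
  .TF..
  TF...
  F....
Step 4: 3 trees catch fire, 5 burn out
  .....
  F....
  .F...
  F....
  .....
Step 5: 0 trees catch fire, 3 burn out
  .....
  .....
  .....
  .....
  .....

.....
.....
.....
.....
.....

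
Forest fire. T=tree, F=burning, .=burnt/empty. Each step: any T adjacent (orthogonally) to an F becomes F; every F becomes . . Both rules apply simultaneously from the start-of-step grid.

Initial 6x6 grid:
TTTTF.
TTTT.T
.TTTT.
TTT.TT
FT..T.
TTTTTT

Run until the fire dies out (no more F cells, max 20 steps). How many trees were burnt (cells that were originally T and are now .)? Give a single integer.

Step 1: +4 fires, +2 burnt (F count now 4)
Step 2: +4 fires, +4 burnt (F count now 4)
Step 3: +6 fires, +4 burnt (F count now 6)
Step 4: +5 fires, +6 burnt (F count now 5)
Step 5: +3 fires, +5 burnt (F count now 3)
Step 6: +3 fires, +3 burnt (F count now 3)
Step 7: +0 fires, +3 burnt (F count now 0)
Fire out after step 7
Initially T: 26, now '.': 35
Total burnt (originally-T cells now '.'): 25

Answer: 25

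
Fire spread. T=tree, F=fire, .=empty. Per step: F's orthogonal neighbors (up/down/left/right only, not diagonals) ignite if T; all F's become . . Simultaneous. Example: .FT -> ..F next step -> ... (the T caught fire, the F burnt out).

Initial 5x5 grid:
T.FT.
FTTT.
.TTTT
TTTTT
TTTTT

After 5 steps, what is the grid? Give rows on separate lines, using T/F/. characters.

Step 1: 4 trees catch fire, 2 burn out
  F..F.
  .FFT.
  .TTTT
  TTTTT
  TTTTT
Step 2: 3 trees catch fire, 4 burn out
  .....
  ...F.
  .FFTT
  TTTTT
  TTTTT
Step 3: 3 trees catch fire, 3 burn out
  .....
  .....
  ...FT
  TFFTT
  TTTTT
Step 4: 5 trees catch fire, 3 burn out
  .....
  .....
  ....F
  F..FT
  TFFTT
Step 5: 3 trees catch fire, 5 burn out
  .....
  .....
  .....
  ....F
  F..FT

.....
.....
.....
....F
F..FT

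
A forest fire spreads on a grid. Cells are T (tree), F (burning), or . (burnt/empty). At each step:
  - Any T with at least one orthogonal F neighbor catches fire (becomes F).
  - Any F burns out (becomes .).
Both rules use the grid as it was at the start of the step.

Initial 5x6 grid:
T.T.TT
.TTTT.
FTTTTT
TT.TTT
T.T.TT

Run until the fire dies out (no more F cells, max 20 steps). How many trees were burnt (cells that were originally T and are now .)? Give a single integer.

Answer: 20

Derivation:
Step 1: +2 fires, +1 burnt (F count now 2)
Step 2: +4 fires, +2 burnt (F count now 4)
Step 3: +2 fires, +4 burnt (F count now 2)
Step 4: +4 fires, +2 burnt (F count now 4)
Step 5: +3 fires, +4 burnt (F count now 3)
Step 6: +3 fires, +3 burnt (F count now 3)
Step 7: +2 fires, +3 burnt (F count now 2)
Step 8: +0 fires, +2 burnt (F count now 0)
Fire out after step 8
Initially T: 22, now '.': 28
Total burnt (originally-T cells now '.'): 20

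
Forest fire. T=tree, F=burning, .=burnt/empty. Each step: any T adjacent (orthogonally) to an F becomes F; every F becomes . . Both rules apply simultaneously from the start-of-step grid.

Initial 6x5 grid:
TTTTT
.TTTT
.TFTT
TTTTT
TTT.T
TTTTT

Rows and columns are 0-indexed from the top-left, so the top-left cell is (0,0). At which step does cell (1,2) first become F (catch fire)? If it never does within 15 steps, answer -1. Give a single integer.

Step 1: cell (1,2)='F' (+4 fires, +1 burnt)
  -> target ignites at step 1
Step 2: cell (1,2)='.' (+7 fires, +4 burnt)
Step 3: cell (1,2)='.' (+7 fires, +7 burnt)
Step 4: cell (1,2)='.' (+6 fires, +7 burnt)
Step 5: cell (1,2)='.' (+2 fires, +6 burnt)
Step 6: cell (1,2)='.' (+0 fires, +2 burnt)
  fire out at step 6

1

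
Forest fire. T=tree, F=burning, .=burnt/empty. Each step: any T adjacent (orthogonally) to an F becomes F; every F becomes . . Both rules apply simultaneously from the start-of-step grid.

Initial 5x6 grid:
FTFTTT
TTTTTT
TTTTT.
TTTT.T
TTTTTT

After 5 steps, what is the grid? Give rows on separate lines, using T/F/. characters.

Step 1: 4 trees catch fire, 2 burn out
  .F.FTT
  FTFTTT
  TTTTT.
  TTTT.T
  TTTTTT
Step 2: 5 trees catch fire, 4 burn out
  ....FT
  .F.FTT
  FTFTT.
  TTTT.T
  TTTTTT
Step 3: 6 trees catch fire, 5 burn out
  .....F
  ....FT
  .F.FT.
  FTFT.T
  TTTTTT
Step 4: 6 trees catch fire, 6 burn out
  ......
  .....F
  ....F.
  .F.F.T
  FTFTTT
Step 5: 2 trees catch fire, 6 burn out
  ......
  ......
  ......
  .....T
  .F.FTT

......
......
......
.....T
.F.FTT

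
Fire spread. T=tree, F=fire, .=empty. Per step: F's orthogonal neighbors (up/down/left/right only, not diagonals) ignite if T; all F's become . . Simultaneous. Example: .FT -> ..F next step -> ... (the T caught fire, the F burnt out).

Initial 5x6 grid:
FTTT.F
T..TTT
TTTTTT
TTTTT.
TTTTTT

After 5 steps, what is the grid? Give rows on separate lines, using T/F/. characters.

Step 1: 3 trees catch fire, 2 burn out
  .FTT..
  F..TTF
  TTTTTT
  TTTTT.
  TTTTTT
Step 2: 4 trees catch fire, 3 burn out
  ..FT..
  ...TF.
  FTTTTF
  TTTTT.
  TTTTTT
Step 3: 5 trees catch fire, 4 burn out
  ...F..
  ...F..
  .FTTF.
  FTTTT.
  TTTTTT
Step 4: 5 trees catch fire, 5 burn out
  ......
  ......
  ..FF..
  .FTTF.
  FTTTTT
Step 5: 4 trees catch fire, 5 burn out
  ......
  ......
  ......
  ..FF..
  .FTTFT

......
......
......
..FF..
.FTTFT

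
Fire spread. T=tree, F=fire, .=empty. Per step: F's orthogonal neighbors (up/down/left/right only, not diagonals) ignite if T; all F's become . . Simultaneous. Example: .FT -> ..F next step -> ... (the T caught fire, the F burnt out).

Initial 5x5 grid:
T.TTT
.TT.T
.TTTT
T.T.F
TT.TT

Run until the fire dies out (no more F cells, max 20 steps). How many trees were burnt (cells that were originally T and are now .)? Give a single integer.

Step 1: +2 fires, +1 burnt (F count now 2)
Step 2: +3 fires, +2 burnt (F count now 3)
Step 3: +2 fires, +3 burnt (F count now 2)
Step 4: +4 fires, +2 burnt (F count now 4)
Step 5: +2 fires, +4 burnt (F count now 2)
Step 6: +0 fires, +2 burnt (F count now 0)
Fire out after step 6
Initially T: 17, now '.': 21
Total burnt (originally-T cells now '.'): 13

Answer: 13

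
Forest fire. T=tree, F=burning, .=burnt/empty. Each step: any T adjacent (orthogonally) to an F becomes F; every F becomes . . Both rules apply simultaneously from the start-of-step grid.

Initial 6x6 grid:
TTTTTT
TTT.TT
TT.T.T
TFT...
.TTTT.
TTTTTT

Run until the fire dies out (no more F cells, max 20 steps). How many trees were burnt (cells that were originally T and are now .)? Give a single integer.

Step 1: +4 fires, +1 burnt (F count now 4)
Step 2: +4 fires, +4 burnt (F count now 4)
Step 3: +6 fires, +4 burnt (F count now 6)
Step 4: +4 fires, +6 burnt (F count now 4)
Step 5: +2 fires, +4 burnt (F count now 2)
Step 6: +2 fires, +2 burnt (F count now 2)
Step 7: +2 fires, +2 burnt (F count now 2)
Step 8: +1 fires, +2 burnt (F count now 1)
Step 9: +1 fires, +1 burnt (F count now 1)
Step 10: +0 fires, +1 burnt (F count now 0)
Fire out after step 10
Initially T: 27, now '.': 35
Total burnt (originally-T cells now '.'): 26

Answer: 26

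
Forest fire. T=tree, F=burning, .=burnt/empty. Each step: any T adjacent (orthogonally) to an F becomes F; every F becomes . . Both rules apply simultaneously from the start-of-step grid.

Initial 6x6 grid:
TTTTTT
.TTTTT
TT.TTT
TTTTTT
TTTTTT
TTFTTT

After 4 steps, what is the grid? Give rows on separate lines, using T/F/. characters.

Step 1: 3 trees catch fire, 1 burn out
  TTTTTT
  .TTTTT
  TT.TTT
  TTTTTT
  TTFTTT
  TF.FTT
Step 2: 5 trees catch fire, 3 burn out
  TTTTTT
  .TTTTT
  TT.TTT
  TTFTTT
  TF.FTT
  F...FT
Step 3: 5 trees catch fire, 5 burn out
  TTTTTT
  .TTTTT
  TT.TTT
  TF.FTT
  F...FT
  .....F
Step 4: 5 trees catch fire, 5 burn out
  TTTTTT
  .TTTTT
  TF.FTT
  F...FT
  .....F
  ......

TTTTTT
.TTTTT
TF.FTT
F...FT
.....F
......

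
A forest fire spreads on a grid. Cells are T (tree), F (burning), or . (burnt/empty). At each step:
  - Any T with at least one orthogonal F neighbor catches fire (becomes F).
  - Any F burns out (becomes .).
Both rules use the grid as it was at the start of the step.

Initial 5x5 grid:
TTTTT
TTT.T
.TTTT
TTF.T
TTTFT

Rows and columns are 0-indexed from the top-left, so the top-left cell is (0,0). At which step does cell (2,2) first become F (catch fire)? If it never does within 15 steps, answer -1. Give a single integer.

Step 1: cell (2,2)='F' (+4 fires, +2 burnt)
  -> target ignites at step 1
Step 2: cell (2,2)='.' (+6 fires, +4 burnt)
Step 3: cell (2,2)='.' (+4 fires, +6 burnt)
Step 4: cell (2,2)='.' (+4 fires, +4 burnt)
Step 5: cell (2,2)='.' (+2 fires, +4 burnt)
Step 6: cell (2,2)='.' (+0 fires, +2 burnt)
  fire out at step 6

1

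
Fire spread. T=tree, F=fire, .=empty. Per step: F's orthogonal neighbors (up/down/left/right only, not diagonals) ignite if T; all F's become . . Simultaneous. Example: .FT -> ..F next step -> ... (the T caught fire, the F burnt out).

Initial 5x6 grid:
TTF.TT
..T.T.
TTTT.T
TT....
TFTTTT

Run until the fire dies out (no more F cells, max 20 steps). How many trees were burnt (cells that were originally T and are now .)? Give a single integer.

Step 1: +5 fires, +2 burnt (F count now 5)
Step 2: +5 fires, +5 burnt (F count now 5)
Step 3: +3 fires, +5 burnt (F count now 3)
Step 4: +1 fires, +3 burnt (F count now 1)
Step 5: +0 fires, +1 burnt (F count now 0)
Fire out after step 5
Initially T: 18, now '.': 26
Total burnt (originally-T cells now '.'): 14

Answer: 14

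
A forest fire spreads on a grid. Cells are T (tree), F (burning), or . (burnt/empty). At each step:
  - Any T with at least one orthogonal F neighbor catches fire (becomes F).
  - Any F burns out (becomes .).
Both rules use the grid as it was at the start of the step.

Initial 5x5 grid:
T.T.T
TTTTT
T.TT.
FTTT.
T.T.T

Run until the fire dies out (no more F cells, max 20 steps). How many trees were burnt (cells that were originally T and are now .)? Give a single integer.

Answer: 16

Derivation:
Step 1: +3 fires, +1 burnt (F count now 3)
Step 2: +2 fires, +3 burnt (F count now 2)
Step 3: +5 fires, +2 burnt (F count now 5)
Step 4: +2 fires, +5 burnt (F count now 2)
Step 5: +2 fires, +2 burnt (F count now 2)
Step 6: +1 fires, +2 burnt (F count now 1)
Step 7: +1 fires, +1 burnt (F count now 1)
Step 8: +0 fires, +1 burnt (F count now 0)
Fire out after step 8
Initially T: 17, now '.': 24
Total burnt (originally-T cells now '.'): 16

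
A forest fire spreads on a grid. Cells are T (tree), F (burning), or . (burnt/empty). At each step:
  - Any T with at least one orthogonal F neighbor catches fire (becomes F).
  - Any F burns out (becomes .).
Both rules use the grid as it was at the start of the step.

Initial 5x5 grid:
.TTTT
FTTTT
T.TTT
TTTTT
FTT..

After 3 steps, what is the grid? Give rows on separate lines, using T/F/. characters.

Step 1: 4 trees catch fire, 2 burn out
  .TTTT
  .FTTT
  F.TTT
  FTTTT
  .FT..
Step 2: 4 trees catch fire, 4 burn out
  .FTTT
  ..FTT
  ..TTT
  .FTTT
  ..F..
Step 3: 4 trees catch fire, 4 burn out
  ..FTT
  ...FT
  ..FTT
  ..FTT
  .....

..FTT
...FT
..FTT
..FTT
.....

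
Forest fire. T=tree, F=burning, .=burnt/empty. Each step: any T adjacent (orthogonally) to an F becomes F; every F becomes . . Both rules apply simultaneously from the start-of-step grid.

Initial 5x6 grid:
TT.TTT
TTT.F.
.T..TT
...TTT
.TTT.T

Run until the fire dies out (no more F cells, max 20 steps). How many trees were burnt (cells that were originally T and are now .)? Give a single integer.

Step 1: +2 fires, +1 burnt (F count now 2)
Step 2: +4 fires, +2 burnt (F count now 4)
Step 3: +2 fires, +4 burnt (F count now 2)
Step 4: +2 fires, +2 burnt (F count now 2)
Step 5: +1 fires, +2 burnt (F count now 1)
Step 6: +1 fires, +1 burnt (F count now 1)
Step 7: +0 fires, +1 burnt (F count now 0)
Fire out after step 7
Initially T: 18, now '.': 24
Total burnt (originally-T cells now '.'): 12

Answer: 12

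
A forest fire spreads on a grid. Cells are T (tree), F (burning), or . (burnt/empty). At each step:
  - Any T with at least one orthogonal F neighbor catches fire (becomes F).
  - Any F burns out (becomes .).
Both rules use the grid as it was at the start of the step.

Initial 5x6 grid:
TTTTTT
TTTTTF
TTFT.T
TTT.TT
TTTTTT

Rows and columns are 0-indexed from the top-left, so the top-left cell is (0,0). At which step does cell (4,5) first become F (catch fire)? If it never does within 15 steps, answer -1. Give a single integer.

Step 1: cell (4,5)='T' (+7 fires, +2 burnt)
Step 2: cell (4,5)='T' (+8 fires, +7 burnt)
Step 3: cell (4,5)='F' (+8 fires, +8 burnt)
  -> target ignites at step 3
Step 4: cell (4,5)='.' (+3 fires, +8 burnt)
Step 5: cell (4,5)='.' (+0 fires, +3 burnt)
  fire out at step 5

3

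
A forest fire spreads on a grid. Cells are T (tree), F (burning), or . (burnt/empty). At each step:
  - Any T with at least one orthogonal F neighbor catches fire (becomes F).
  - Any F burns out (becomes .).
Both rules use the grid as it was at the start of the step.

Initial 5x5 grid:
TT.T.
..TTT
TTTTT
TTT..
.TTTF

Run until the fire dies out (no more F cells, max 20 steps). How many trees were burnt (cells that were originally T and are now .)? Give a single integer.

Answer: 15

Derivation:
Step 1: +1 fires, +1 burnt (F count now 1)
Step 2: +1 fires, +1 burnt (F count now 1)
Step 3: +2 fires, +1 burnt (F count now 2)
Step 4: +2 fires, +2 burnt (F count now 2)
Step 5: +4 fires, +2 burnt (F count now 4)
Step 6: +3 fires, +4 burnt (F count now 3)
Step 7: +2 fires, +3 burnt (F count now 2)
Step 8: +0 fires, +2 burnt (F count now 0)
Fire out after step 8
Initially T: 17, now '.': 23
Total burnt (originally-T cells now '.'): 15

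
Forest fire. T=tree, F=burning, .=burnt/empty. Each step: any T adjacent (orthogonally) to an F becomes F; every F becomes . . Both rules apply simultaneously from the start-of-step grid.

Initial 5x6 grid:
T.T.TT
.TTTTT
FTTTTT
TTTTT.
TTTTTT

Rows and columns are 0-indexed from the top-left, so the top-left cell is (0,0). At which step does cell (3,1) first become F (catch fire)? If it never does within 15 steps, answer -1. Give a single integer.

Step 1: cell (3,1)='T' (+2 fires, +1 burnt)
Step 2: cell (3,1)='F' (+4 fires, +2 burnt)
  -> target ignites at step 2
Step 3: cell (3,1)='.' (+4 fires, +4 burnt)
Step 4: cell (3,1)='.' (+5 fires, +4 burnt)
Step 5: cell (3,1)='.' (+4 fires, +5 burnt)
Step 6: cell (3,1)='.' (+3 fires, +4 burnt)
Step 7: cell (3,1)='.' (+2 fires, +3 burnt)
Step 8: cell (3,1)='.' (+0 fires, +2 burnt)
  fire out at step 8

2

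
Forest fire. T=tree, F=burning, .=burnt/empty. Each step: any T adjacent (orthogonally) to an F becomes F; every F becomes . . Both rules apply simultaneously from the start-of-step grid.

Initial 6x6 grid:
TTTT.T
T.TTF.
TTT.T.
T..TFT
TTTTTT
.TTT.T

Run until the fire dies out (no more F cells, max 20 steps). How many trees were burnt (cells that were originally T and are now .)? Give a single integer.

Answer: 24

Derivation:
Step 1: +5 fires, +2 burnt (F count now 5)
Step 2: +4 fires, +5 burnt (F count now 4)
Step 3: +5 fires, +4 burnt (F count now 5)
Step 4: +4 fires, +5 burnt (F count now 4)
Step 5: +4 fires, +4 burnt (F count now 4)
Step 6: +2 fires, +4 burnt (F count now 2)
Step 7: +0 fires, +2 burnt (F count now 0)
Fire out after step 7
Initially T: 25, now '.': 35
Total burnt (originally-T cells now '.'): 24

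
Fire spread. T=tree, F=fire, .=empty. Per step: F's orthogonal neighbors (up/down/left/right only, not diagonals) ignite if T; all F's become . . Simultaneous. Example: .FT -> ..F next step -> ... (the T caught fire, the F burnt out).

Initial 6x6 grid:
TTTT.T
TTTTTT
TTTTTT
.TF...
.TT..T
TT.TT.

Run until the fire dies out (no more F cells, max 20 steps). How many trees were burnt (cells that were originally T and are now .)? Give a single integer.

Answer: 22

Derivation:
Step 1: +3 fires, +1 burnt (F count now 3)
Step 2: +4 fires, +3 burnt (F count now 4)
Step 3: +6 fires, +4 burnt (F count now 6)
Step 4: +6 fires, +6 burnt (F count now 6)
Step 5: +2 fires, +6 burnt (F count now 2)
Step 6: +1 fires, +2 burnt (F count now 1)
Step 7: +0 fires, +1 burnt (F count now 0)
Fire out after step 7
Initially T: 25, now '.': 33
Total burnt (originally-T cells now '.'): 22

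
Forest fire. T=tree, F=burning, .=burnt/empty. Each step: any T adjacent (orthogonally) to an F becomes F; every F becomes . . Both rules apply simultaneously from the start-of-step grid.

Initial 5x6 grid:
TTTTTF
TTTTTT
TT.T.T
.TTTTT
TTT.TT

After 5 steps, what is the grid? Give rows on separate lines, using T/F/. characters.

Step 1: 2 trees catch fire, 1 burn out
  TTTTF.
  TTTTTF
  TT.T.T
  .TTTTT
  TTT.TT
Step 2: 3 trees catch fire, 2 burn out
  TTTF..
  TTTTF.
  TT.T.F
  .TTTTT
  TTT.TT
Step 3: 3 trees catch fire, 3 burn out
  TTF...
  TTTF..
  TT.T..
  .TTTTF
  TTT.TT
Step 4: 5 trees catch fire, 3 burn out
  TF....
  TTF...
  TT.F..
  .TTTF.
  TTT.TF
Step 5: 4 trees catch fire, 5 burn out
  F.....
  TF....
  TT....
  .TTF..
  TTT.F.

F.....
TF....
TT....
.TTF..
TTT.F.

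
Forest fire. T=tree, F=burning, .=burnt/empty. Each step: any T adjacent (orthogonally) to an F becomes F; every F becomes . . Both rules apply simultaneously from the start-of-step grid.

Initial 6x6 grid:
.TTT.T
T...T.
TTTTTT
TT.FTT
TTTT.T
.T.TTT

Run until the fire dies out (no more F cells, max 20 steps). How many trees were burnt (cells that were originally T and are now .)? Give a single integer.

Step 1: +3 fires, +1 burnt (F count now 3)
Step 2: +5 fires, +3 burnt (F count now 5)
Step 3: +6 fires, +5 burnt (F count now 6)
Step 4: +5 fires, +6 burnt (F count now 5)
Step 5: +2 fires, +5 burnt (F count now 2)
Step 6: +0 fires, +2 burnt (F count now 0)
Fire out after step 6
Initially T: 25, now '.': 32
Total burnt (originally-T cells now '.'): 21

Answer: 21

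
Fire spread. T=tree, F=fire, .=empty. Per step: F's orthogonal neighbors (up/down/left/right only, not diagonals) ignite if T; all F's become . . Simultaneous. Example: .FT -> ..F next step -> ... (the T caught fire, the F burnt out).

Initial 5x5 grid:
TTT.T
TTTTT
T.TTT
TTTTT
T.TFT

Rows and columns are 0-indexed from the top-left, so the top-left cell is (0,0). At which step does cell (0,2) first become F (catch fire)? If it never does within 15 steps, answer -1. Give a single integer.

Step 1: cell (0,2)='T' (+3 fires, +1 burnt)
Step 2: cell (0,2)='T' (+3 fires, +3 burnt)
Step 3: cell (0,2)='T' (+4 fires, +3 burnt)
Step 4: cell (0,2)='T' (+3 fires, +4 burnt)
Step 5: cell (0,2)='F' (+5 fires, +3 burnt)
  -> target ignites at step 5
Step 6: cell (0,2)='.' (+2 fires, +5 burnt)
Step 7: cell (0,2)='.' (+1 fires, +2 burnt)
Step 8: cell (0,2)='.' (+0 fires, +1 burnt)
  fire out at step 8

5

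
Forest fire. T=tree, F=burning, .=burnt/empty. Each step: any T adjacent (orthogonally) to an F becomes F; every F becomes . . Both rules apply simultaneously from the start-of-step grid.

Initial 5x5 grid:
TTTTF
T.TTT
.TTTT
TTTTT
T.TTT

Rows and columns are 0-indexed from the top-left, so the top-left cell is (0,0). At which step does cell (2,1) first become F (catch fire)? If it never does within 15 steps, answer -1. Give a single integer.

Step 1: cell (2,1)='T' (+2 fires, +1 burnt)
Step 2: cell (2,1)='T' (+3 fires, +2 burnt)
Step 3: cell (2,1)='T' (+4 fires, +3 burnt)
Step 4: cell (2,1)='T' (+4 fires, +4 burnt)
Step 5: cell (2,1)='F' (+4 fires, +4 burnt)
  -> target ignites at step 5
Step 6: cell (2,1)='.' (+2 fires, +4 burnt)
Step 7: cell (2,1)='.' (+1 fires, +2 burnt)
Step 8: cell (2,1)='.' (+1 fires, +1 burnt)
Step 9: cell (2,1)='.' (+0 fires, +1 burnt)
  fire out at step 9

5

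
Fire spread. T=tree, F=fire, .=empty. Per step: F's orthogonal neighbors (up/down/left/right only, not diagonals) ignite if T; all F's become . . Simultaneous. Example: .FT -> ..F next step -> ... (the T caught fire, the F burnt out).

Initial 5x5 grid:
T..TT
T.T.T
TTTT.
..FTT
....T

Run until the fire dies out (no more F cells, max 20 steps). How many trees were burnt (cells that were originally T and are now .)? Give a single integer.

Answer: 10

Derivation:
Step 1: +2 fires, +1 burnt (F count now 2)
Step 2: +4 fires, +2 burnt (F count now 4)
Step 3: +2 fires, +4 burnt (F count now 2)
Step 4: +1 fires, +2 burnt (F count now 1)
Step 5: +1 fires, +1 burnt (F count now 1)
Step 6: +0 fires, +1 burnt (F count now 0)
Fire out after step 6
Initially T: 13, now '.': 22
Total burnt (originally-T cells now '.'): 10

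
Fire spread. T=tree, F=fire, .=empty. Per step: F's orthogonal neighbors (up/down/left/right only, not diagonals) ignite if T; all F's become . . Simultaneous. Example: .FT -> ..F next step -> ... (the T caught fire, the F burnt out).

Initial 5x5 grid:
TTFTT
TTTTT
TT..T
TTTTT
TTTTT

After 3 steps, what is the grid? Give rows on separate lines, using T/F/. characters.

Step 1: 3 trees catch fire, 1 burn out
  TF.FT
  TTFTT
  TT..T
  TTTTT
  TTTTT
Step 2: 4 trees catch fire, 3 burn out
  F...F
  TF.FT
  TT..T
  TTTTT
  TTTTT
Step 3: 3 trees catch fire, 4 burn out
  .....
  F...F
  TF..T
  TTTTT
  TTTTT

.....
F...F
TF..T
TTTTT
TTTTT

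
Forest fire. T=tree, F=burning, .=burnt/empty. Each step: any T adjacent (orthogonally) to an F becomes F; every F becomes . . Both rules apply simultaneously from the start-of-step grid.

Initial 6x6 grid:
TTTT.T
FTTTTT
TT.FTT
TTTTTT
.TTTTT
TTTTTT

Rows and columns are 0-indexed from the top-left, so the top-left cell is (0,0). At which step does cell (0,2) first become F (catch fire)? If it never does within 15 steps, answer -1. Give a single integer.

Step 1: cell (0,2)='T' (+6 fires, +2 burnt)
Step 2: cell (0,2)='T' (+10 fires, +6 burnt)
Step 3: cell (0,2)='F' (+7 fires, +10 burnt)
  -> target ignites at step 3
Step 4: cell (0,2)='.' (+5 fires, +7 burnt)
Step 5: cell (0,2)='.' (+2 fires, +5 burnt)
Step 6: cell (0,2)='.' (+1 fires, +2 burnt)
Step 7: cell (0,2)='.' (+0 fires, +1 burnt)
  fire out at step 7

3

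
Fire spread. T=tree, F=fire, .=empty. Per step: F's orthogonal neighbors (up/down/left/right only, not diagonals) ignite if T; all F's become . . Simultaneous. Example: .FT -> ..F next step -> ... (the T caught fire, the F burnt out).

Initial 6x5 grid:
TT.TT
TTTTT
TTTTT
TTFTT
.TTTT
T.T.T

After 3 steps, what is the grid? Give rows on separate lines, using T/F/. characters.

Step 1: 4 trees catch fire, 1 burn out
  TT.TT
  TTTTT
  TTFTT
  TF.FT
  .TFTT
  T.T.T
Step 2: 8 trees catch fire, 4 burn out
  TT.TT
  TTFTT
  TF.FT
  F...F
  .F.FT
  T.F.T
Step 3: 5 trees catch fire, 8 burn out
  TT.TT
  TF.FT
  F...F
  .....
  ....F
  T...T

TT.TT
TF.FT
F...F
.....
....F
T...T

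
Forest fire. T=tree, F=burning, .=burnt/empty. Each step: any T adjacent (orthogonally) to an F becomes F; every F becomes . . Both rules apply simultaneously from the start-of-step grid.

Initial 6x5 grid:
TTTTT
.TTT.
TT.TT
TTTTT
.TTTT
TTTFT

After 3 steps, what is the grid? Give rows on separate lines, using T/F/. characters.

Step 1: 3 trees catch fire, 1 burn out
  TTTTT
  .TTT.
  TT.TT
  TTTTT
  .TTFT
  TTF.F
Step 2: 4 trees catch fire, 3 burn out
  TTTTT
  .TTT.
  TT.TT
  TTTFT
  .TF.F
  TF...
Step 3: 5 trees catch fire, 4 burn out
  TTTTT
  .TTT.
  TT.FT
  TTF.F
  .F...
  F....

TTTTT
.TTT.
TT.FT
TTF.F
.F...
F....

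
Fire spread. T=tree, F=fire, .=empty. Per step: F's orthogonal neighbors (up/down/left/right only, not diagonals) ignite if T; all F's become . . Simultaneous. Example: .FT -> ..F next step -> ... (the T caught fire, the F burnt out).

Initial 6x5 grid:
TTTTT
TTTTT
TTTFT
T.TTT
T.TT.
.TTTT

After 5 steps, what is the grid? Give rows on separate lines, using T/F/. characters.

Step 1: 4 trees catch fire, 1 burn out
  TTTTT
  TTTFT
  TTF.F
  T.TFT
  T.TT.
  .TTTT
Step 2: 7 trees catch fire, 4 burn out
  TTTFT
  TTF.F
  TF...
  T.F.F
  T.TF.
  .TTTT
Step 3: 6 trees catch fire, 7 burn out
  TTF.F
  TF...
  F....
  T....
  T.F..
  .TTFT
Step 4: 5 trees catch fire, 6 burn out
  TF...
  F....
  .....
  F....
  T....
  .TF.F
Step 5: 3 trees catch fire, 5 burn out
  F....
  .....
  .....
  .....
  F....
  .F...

F....
.....
.....
.....
F....
.F...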